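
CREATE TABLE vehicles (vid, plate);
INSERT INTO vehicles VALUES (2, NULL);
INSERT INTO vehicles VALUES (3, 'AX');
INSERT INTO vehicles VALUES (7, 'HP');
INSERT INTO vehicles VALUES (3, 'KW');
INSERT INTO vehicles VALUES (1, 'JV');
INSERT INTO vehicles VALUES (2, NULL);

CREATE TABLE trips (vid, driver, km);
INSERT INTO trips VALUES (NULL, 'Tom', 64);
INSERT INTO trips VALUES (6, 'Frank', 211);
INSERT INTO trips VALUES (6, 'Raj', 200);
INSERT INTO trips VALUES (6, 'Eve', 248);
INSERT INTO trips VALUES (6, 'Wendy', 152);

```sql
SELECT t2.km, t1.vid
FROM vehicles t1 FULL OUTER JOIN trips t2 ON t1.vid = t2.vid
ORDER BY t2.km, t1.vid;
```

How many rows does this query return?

FULL OUTER JOIN keeps every row from both sides; unmatched rows get NULL for the other side's columns.
Matching on t1.vid = t2.vid. A NULL in a compared column never satisfies the condition.
Matched pairs: 0; unmatched t1 rows kept: 6; unmatched t2 rows kept: 5.
Total: 0 matched + 11 padded = 11 rows.

11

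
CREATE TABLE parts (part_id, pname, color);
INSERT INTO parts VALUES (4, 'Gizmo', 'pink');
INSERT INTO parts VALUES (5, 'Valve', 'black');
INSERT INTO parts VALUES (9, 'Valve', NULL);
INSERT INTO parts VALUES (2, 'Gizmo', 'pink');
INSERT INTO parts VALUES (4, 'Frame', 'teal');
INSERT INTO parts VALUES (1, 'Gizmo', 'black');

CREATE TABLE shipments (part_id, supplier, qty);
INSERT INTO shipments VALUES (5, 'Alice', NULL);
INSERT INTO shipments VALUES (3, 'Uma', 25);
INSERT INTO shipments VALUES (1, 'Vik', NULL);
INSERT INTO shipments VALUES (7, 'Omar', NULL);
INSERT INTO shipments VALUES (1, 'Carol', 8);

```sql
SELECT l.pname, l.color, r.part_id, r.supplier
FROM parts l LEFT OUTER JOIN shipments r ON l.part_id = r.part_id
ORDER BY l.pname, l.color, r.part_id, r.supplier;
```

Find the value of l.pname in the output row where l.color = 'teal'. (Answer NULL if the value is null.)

Frame

LEFT JOIN keeps every row from `parts`; unmatched rows get NULL for `shipments`'s columns.
Matching on l.part_id = r.part_id.
- l[0] part_id=4 → no match; kept with NULLs on the r side.
- l[1] part_id=5 → 1 match(es) in r → 1 row(s).
- l[2] part_id=9 → no match; kept with NULLs on the r side.
- l[3] part_id=2 → no match; kept with NULLs on the r side.
- l[4] part_id=4 → no match; kept with NULLs on the r side.
- l[5] part_id=1 → 2 match(es) in r → 2 row(s).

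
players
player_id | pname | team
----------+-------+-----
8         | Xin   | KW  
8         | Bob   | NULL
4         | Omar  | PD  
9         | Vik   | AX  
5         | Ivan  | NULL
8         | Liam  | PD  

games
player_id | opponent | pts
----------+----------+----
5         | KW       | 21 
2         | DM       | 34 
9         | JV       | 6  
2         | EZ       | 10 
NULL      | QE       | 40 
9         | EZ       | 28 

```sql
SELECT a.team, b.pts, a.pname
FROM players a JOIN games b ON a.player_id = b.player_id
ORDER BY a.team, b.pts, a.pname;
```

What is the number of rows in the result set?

INNER JOIN keeps only pairs where the ON condition holds.
Matching on a.player_id = b.player_id. A NULL in a compared column never satisfies the condition.
- a (player_id=8) has no partner → excluded.
- a (player_id=8) has no partner → excluded.
- a (player_id=4) has no partner → excluded.
- a (player_id=9) pairs with 2 row(s) of b.
- a (player_id=5) pairs with 1 row(s) of b.
- a (player_id=8) has no partner → excluded.
Total: 3 rows.

3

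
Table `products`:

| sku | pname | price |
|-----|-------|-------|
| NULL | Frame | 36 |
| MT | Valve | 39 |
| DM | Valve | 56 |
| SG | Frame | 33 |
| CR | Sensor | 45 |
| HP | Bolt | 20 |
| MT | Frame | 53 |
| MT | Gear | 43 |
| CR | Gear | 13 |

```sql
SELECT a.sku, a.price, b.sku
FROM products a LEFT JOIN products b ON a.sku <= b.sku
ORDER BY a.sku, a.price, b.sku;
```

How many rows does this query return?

LEFT JOIN keeps every row from `products a`; unmatched rows get NULL for `products b`'s columns.
Matching on a.sku <= b.sku. A NULL in a compared column never satisfies the condition.
- a[0] sku=NULL → no match; kept with NULLs on the b side.
- a[1] sku=MT → 4 match(es) in b → 4 row(s).
- a[2] sku=DM → 6 match(es) in b → 6 row(s).
- a[3] sku=SG → 1 match(es) in b → 1 row(s).
- a[4] sku=CR → 8 match(es) in b → 8 row(s).
- a[5] sku=HP → 5 match(es) in b → 5 row(s).
- a[6] sku=MT → 4 match(es) in b → 4 row(s).
- a[7] sku=MT → 4 match(es) in b → 4 row(s).
- a[8] sku=CR → 8 match(es) in b → 8 row(s).
Total: 40 matched + 1 padded = 41 rows.

41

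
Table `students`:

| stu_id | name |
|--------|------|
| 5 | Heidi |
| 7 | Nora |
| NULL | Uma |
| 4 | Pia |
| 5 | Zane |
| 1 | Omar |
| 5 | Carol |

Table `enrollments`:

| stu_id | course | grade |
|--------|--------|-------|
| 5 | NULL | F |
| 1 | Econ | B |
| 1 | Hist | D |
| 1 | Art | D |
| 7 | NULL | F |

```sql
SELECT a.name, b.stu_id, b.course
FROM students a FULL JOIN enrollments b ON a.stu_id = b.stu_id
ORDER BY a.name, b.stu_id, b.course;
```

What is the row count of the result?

9

FULL OUTER JOIN keeps every row from both sides; unmatched rows get NULL for the other side's columns.
Matching on a.stu_id = b.stu_id. A NULL in a compared column never satisfies the condition.
Matched pairs: 7; unmatched a rows kept: 2; unmatched b rows kept: 0.
Total: 7 matched + 2 padded = 9 rows.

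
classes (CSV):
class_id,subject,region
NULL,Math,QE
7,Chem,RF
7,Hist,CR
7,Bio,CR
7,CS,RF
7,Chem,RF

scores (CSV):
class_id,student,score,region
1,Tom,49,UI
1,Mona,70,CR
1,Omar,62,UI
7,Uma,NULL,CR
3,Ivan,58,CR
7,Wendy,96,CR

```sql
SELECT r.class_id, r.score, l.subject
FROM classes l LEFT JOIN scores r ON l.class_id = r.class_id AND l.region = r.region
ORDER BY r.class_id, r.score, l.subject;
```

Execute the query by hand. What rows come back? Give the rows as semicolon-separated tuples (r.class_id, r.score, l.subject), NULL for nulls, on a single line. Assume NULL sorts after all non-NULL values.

(7, 96, Bio); (7, 96, Hist); (7, NULL, Bio); (7, NULL, Hist); (NULL, NULL, CS); (NULL, NULL, Chem); (NULL, NULL, Chem); (NULL, NULL, Math)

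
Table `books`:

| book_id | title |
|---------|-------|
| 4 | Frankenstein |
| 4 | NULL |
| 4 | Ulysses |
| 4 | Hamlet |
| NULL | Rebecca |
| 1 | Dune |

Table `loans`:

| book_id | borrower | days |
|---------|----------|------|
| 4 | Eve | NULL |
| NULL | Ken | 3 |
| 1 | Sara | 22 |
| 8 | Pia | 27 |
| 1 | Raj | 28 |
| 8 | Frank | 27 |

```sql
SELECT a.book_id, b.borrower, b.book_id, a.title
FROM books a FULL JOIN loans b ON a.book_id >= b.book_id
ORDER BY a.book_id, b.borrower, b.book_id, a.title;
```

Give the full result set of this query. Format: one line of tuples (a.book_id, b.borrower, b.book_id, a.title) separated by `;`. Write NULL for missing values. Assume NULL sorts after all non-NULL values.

(1, Raj, 1, Dune); (1, Sara, 1, Dune); (4, Eve, 4, Frankenstein); (4, Eve, 4, Hamlet); (4, Eve, 4, Ulysses); (4, Eve, 4, NULL); (4, Raj, 1, Frankenstein); (4, Raj, 1, Hamlet); (4, Raj, 1, Ulysses); (4, Raj, 1, NULL); (4, Sara, 1, Frankenstein); (4, Sara, 1, Hamlet); (4, Sara, 1, Ulysses); (4, Sara, 1, NULL); (NULL, Frank, 8, NULL); (NULL, Ken, NULL, NULL); (NULL, Pia, 8, NULL); (NULL, NULL, NULL, Rebecca)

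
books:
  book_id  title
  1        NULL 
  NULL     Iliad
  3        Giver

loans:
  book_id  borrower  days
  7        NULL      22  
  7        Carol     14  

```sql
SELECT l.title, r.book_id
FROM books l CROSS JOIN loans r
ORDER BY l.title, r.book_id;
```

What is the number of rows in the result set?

CROSS JOIN pairs every row of `books` with every row of `loans`: 3 × 2 = 6 rows.

6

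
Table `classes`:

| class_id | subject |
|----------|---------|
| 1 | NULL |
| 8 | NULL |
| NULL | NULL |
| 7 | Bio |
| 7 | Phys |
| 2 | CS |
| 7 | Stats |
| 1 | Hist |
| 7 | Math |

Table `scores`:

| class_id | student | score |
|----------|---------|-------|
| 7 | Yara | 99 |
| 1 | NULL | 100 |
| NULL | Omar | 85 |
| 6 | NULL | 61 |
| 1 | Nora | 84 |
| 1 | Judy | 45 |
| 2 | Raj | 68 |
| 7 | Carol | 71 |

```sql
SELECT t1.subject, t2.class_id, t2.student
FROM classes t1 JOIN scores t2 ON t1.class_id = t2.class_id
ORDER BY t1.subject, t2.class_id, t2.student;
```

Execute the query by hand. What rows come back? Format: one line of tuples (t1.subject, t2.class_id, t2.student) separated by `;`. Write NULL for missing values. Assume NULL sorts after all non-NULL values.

INNER JOIN keeps only pairs where the ON condition holds.
Matching on t1.class_id = t2.class_id. A NULL in a compared column never satisfies the condition.
- t1 (class_id=1) pairs with 3 row(s) of t2.
- t1 (class_id=8) has no partner → excluded.
- t1 (class_id=NULL) has no partner → excluded.
- t1 (class_id=7) pairs with 2 row(s) of t2.
- t1 (class_id=7) pairs with 2 row(s) of t2.
- t1 (class_id=2) pairs with 1 row(s) of t2.
- t1 (class_id=7) pairs with 2 row(s) of t2.
- t1 (class_id=1) pairs with 3 row(s) of t2.
- t1 (class_id=7) pairs with 2 row(s) of t2.

(Bio, 7, Carol); (Bio, 7, Yara); (CS, 2, Raj); (Hist, 1, Judy); (Hist, 1, Nora); (Hist, 1, NULL); (Math, 7, Carol); (Math, 7, Yara); (Phys, 7, Carol); (Phys, 7, Yara); (Stats, 7, Carol); (Stats, 7, Yara); (NULL, 1, Judy); (NULL, 1, Nora); (NULL, 1, NULL)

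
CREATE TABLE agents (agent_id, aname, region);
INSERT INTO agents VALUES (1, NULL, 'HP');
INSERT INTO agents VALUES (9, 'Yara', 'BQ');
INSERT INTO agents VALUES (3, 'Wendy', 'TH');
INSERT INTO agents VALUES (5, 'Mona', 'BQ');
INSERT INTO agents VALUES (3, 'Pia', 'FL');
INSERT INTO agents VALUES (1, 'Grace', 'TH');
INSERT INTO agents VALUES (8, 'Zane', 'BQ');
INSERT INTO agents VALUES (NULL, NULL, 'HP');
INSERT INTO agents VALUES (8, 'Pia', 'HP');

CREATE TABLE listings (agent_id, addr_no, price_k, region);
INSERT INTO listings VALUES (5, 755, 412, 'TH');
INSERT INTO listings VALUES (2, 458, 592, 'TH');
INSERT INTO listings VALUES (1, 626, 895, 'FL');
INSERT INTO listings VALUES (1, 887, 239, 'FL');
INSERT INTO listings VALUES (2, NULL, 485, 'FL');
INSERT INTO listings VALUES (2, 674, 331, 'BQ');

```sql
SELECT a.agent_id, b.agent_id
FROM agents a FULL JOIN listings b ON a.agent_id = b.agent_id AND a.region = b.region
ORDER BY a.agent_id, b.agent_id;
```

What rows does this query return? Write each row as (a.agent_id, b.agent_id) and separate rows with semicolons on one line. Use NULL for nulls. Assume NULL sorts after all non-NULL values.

(1, NULL); (1, NULL); (3, NULL); (3, NULL); (5, NULL); (8, NULL); (8, NULL); (9, NULL); (NULL, 1); (NULL, 1); (NULL, 2); (NULL, 2); (NULL, 2); (NULL, 5); (NULL, NULL)

FULL OUTER JOIN keeps every row from both sides; unmatched rows get NULL for the other side's columns.
Matching on a.agent_id = b.agent_id AND a.region = b.region. A NULL in a compared column never satisfies the condition.
Matched pairs: 0; unmatched a rows kept: 9; unmatched b rows kept: 6.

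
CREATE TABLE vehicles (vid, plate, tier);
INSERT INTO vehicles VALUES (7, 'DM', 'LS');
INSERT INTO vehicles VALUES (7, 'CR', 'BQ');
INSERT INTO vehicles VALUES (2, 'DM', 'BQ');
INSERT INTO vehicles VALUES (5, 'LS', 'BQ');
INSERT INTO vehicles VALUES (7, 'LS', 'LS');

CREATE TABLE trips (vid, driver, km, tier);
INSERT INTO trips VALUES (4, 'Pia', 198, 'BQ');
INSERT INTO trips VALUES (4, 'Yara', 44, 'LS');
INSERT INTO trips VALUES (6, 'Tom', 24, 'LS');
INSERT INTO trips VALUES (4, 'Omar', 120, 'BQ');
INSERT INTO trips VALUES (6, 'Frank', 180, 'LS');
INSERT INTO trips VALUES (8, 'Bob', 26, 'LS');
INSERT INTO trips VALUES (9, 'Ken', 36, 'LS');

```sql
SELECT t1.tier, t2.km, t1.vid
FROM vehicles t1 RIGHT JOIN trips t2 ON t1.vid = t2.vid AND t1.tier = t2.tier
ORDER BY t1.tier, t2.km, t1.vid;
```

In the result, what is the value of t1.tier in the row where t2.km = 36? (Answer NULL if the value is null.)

RIGHT JOIN keeps every row from `trips`; unmatched rows get NULL for `vehicles`'s columns.
Matching on t1.vid = t2.vid AND t1.tier = t2.tier.
- t1[0] vid=7, tier=LS → no match.
- t1[1] vid=7, tier=BQ → no match.
- t1[2] vid=2, tier=BQ → no match.
- t1[3] vid=5, tier=BQ → no match.
- t1[4] vid=7, tier=LS → no match.
- plus 7 unmatched t2 row(s), each kept with NULL t1 columns.

NULL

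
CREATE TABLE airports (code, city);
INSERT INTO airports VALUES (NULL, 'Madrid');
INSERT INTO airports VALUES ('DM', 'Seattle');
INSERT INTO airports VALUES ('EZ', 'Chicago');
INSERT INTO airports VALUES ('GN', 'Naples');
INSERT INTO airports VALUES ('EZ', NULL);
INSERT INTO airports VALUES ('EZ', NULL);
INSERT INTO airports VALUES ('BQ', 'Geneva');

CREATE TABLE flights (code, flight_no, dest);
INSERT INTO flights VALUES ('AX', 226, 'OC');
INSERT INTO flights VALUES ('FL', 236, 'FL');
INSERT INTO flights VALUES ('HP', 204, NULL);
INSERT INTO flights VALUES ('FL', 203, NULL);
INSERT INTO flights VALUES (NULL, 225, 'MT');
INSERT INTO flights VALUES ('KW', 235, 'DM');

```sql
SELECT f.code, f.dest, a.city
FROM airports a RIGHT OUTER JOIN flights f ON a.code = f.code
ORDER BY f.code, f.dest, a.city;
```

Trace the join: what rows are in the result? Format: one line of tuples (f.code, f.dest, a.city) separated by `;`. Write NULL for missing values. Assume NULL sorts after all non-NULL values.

RIGHT JOIN keeps every row from `flights`; unmatched rows get NULL for `airports`'s columns.
Matching on a.code = f.code. A NULL in a compared column never satisfies the condition.
Matched pairs: 0; unmatched f rows kept: 6.

(AX, OC, NULL); (FL, FL, NULL); (FL, NULL, NULL); (HP, NULL, NULL); (KW, DM, NULL); (NULL, MT, NULL)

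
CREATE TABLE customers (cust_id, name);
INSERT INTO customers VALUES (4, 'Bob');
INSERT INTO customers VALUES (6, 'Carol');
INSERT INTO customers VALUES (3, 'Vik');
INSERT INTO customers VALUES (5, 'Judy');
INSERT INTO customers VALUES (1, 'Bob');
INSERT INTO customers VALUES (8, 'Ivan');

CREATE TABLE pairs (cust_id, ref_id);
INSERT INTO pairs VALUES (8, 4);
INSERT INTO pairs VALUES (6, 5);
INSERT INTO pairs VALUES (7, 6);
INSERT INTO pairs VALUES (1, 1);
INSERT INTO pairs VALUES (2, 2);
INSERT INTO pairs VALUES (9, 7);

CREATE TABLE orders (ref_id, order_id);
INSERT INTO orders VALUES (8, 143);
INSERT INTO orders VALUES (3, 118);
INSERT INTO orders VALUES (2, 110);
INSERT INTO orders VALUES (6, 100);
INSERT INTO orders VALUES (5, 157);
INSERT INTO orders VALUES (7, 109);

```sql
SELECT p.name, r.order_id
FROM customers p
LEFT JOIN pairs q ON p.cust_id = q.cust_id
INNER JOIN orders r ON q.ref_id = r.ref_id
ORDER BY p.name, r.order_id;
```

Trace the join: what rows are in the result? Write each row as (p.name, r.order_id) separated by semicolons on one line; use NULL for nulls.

Step 1 — p LEFT JOIN q on cust_id → 6 row(s).
Then INNER JOIN `orders r` on ref_id: keep only rows whose q.ref_id appears in r.

(Carol, 157)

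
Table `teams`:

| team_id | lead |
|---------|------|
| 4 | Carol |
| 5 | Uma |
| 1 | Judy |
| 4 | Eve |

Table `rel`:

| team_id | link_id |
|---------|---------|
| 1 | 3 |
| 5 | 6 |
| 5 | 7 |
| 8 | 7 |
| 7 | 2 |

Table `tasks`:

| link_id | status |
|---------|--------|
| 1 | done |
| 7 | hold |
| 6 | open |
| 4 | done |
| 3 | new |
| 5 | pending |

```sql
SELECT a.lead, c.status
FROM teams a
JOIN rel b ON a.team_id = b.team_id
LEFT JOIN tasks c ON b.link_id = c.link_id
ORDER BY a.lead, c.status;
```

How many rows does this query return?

3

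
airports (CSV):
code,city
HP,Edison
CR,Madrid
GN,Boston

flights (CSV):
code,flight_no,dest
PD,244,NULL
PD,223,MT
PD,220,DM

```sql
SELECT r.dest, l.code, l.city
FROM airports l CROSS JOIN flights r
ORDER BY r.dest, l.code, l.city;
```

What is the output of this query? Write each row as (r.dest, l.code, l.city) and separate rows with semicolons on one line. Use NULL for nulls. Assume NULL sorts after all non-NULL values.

(DM, CR, Madrid); (DM, GN, Boston); (DM, HP, Edison); (MT, CR, Madrid); (MT, GN, Boston); (MT, HP, Edison); (NULL, CR, Madrid); (NULL, GN, Boston); (NULL, HP, Edison)

CROSS JOIN pairs every row of `airports` with every row of `flights`: 3 × 3 = 9 rows.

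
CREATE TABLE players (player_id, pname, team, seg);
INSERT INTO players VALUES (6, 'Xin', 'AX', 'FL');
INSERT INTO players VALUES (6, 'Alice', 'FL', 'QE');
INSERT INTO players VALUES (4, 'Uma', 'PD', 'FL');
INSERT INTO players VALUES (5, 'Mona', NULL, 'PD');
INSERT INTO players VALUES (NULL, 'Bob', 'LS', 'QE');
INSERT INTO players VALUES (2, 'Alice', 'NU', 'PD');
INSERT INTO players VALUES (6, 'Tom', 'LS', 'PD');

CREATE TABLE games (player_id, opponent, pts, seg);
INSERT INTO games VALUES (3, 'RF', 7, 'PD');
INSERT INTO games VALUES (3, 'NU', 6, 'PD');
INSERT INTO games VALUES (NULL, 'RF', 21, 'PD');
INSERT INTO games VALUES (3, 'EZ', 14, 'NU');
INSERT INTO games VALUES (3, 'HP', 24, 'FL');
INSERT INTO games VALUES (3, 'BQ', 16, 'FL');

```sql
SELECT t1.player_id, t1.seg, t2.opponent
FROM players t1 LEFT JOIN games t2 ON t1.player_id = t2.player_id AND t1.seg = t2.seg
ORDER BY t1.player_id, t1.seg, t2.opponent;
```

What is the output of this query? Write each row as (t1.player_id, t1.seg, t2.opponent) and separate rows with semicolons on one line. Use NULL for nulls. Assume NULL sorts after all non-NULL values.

LEFT JOIN keeps every row from `players`; unmatched rows get NULL for `games`'s columns.
Matching on t1.player_id = t2.player_id AND t1.seg = t2.seg. A NULL in a compared column never satisfies the condition.
Matched pairs: 0; unmatched t1 rows kept: 7.

(2, PD, NULL); (4, FL, NULL); (5, PD, NULL); (6, FL, NULL); (6, PD, NULL); (6, QE, NULL); (NULL, QE, NULL)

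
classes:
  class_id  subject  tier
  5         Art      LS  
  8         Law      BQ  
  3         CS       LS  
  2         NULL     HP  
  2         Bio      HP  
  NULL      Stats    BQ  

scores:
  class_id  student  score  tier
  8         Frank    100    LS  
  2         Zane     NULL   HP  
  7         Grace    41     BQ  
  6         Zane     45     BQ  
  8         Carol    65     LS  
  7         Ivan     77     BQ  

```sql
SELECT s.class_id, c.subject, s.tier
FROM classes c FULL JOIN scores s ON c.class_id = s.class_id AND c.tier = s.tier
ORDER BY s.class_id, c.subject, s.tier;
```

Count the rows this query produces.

FULL OUTER JOIN keeps every row from both sides; unmatched rows get NULL for the other side's columns.
Matching on c.class_id = s.class_id AND c.tier = s.tier. A NULL in a compared column never satisfies the condition.
- c[0] class_id=5, tier=LS → no match; kept with NULLs on the s side.
- c[1] class_id=8, tier=BQ → no match; kept with NULLs on the s side.
- c[2] class_id=3, tier=LS → no match; kept with NULLs on the s side.
- c[3] class_id=2, tier=HP → 1 match(es) in s → 1 row(s).
- c[4] class_id=2, tier=HP → 1 match(es) in s → 1 row(s).
- c[5] class_id=NULL, tier=BQ → no match; kept with NULLs on the s side.
- 5 s row(s) had no c match → kept, c columns NULL.
Total: 2 matched + 9 padded = 11 rows.

11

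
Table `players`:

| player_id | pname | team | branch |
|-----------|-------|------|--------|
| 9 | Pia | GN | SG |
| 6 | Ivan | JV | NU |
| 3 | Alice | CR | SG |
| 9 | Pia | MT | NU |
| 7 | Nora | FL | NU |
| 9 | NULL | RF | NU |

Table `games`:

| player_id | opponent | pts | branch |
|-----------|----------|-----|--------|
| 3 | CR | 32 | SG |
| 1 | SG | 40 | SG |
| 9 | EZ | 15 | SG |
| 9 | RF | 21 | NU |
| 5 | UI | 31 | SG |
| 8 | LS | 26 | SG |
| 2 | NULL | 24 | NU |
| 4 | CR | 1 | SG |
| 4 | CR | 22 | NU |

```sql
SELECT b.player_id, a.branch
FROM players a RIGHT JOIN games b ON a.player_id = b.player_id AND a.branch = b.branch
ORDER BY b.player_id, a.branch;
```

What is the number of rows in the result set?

RIGHT JOIN keeps every row from `games`; unmatched rows get NULL for `players`'s columns.
Matching on a.player_id = b.player_id AND a.branch = b.branch.
Matched pairs: 4; unmatched b rows kept: 6.
Total: 4 matched + 6 padded = 10 rows.

10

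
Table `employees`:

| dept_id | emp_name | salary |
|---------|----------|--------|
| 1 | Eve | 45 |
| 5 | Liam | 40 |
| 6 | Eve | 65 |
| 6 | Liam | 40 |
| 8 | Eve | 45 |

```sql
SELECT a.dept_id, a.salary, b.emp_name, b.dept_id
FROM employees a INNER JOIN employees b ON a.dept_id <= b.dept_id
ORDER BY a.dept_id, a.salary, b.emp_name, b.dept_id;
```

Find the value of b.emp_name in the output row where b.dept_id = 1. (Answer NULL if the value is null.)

INNER JOIN keeps only pairs where the ON condition holds.
Matching on a.dept_id <= b.dept_id.
Matched pairs: 16.

Eve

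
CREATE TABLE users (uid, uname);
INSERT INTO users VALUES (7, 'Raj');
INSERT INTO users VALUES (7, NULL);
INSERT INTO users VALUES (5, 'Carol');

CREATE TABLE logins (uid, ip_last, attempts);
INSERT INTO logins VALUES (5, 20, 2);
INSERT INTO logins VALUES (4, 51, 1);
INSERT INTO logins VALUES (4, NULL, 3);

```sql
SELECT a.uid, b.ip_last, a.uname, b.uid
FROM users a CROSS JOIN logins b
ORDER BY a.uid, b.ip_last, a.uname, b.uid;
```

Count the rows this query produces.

9

CROSS JOIN pairs every row of `users` with every row of `logins`: 3 × 3 = 9 rows.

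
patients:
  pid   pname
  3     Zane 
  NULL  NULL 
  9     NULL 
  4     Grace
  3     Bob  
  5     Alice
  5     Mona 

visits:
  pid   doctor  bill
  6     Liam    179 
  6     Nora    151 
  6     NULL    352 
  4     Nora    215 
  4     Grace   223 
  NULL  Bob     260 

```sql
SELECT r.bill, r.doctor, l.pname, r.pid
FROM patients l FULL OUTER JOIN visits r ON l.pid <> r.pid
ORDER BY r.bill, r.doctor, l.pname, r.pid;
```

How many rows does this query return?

30

FULL OUTER JOIN keeps every row from both sides; unmatched rows get NULL for the other side's columns.
Matching on l.pid <> r.pid. A NULL in a compared column never satisfies the condition.
Matched pairs: 28; unmatched l rows kept: 1; unmatched r rows kept: 1.
Total: 28 matched + 2 padded = 30 rows.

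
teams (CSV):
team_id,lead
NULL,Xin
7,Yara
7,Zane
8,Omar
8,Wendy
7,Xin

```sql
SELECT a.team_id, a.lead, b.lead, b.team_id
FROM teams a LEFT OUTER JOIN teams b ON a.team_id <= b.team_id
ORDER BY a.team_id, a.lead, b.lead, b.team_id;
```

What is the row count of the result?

20

LEFT JOIN keeps every row from `teams a`; unmatched rows get NULL for `teams b`'s columns.
Matching on a.team_id <= b.team_id. A NULL in a compared column never satisfies the condition.
Matched pairs: 19; unmatched a rows kept: 1.
Total: 19 matched + 1 padded = 20 rows.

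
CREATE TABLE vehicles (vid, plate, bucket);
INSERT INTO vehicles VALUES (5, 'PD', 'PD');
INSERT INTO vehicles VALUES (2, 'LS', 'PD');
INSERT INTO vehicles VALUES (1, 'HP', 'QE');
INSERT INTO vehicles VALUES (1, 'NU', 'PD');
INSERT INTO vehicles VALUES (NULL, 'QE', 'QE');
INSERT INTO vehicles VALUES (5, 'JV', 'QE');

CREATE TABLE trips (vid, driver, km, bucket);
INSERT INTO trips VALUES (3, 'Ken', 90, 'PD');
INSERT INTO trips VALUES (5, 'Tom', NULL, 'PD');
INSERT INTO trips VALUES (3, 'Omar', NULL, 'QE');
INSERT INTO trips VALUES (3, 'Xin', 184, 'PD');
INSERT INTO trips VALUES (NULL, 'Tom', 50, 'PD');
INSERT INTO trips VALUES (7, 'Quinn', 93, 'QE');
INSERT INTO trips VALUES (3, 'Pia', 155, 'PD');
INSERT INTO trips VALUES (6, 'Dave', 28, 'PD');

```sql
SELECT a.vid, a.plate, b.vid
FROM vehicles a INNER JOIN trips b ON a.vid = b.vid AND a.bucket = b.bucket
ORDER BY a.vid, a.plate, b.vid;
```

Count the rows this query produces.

1

INNER JOIN keeps only pairs where the ON condition holds.
Matching on a.vid = b.vid AND a.bucket = b.bucket. A NULL in a compared column never satisfies the condition.
- vid=5, bucket=PD: 1 matching b row(s), so 1 row(s) emitted.
- vid=2, bucket=PD: no matching b row, dropped.
- vid=1, bucket=QE: no matching b row, dropped.
- vid=1, bucket=PD: no matching b row, dropped.
- vid=NULL, bucket=QE: no matching b row, dropped.
- vid=5, bucket=QE: no matching b row, dropped.
Total: 1 rows.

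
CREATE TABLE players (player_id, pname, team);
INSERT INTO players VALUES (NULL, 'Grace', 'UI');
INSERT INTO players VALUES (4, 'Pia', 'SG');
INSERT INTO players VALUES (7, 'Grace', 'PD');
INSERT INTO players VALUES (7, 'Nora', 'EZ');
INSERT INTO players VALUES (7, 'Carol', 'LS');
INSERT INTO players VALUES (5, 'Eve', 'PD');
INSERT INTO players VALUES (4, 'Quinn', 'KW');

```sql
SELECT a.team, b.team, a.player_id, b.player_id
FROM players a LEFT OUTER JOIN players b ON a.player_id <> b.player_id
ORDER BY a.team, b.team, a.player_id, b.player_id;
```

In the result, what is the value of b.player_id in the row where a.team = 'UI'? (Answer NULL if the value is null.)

NULL

LEFT JOIN keeps every row from `players a`; unmatched rows get NULL for `players b`'s columns.
Matching on a.player_id <> b.player_id. A NULL in a compared column never satisfies the condition.
- a[0] player_id=NULL → no match; kept with NULLs on the b side.
- a[1] player_id=4 → 4 match(es) in b → 4 row(s).
- a[2] player_id=7 → 3 match(es) in b → 3 row(s).
- a[3] player_id=7 → 3 match(es) in b → 3 row(s).
- a[4] player_id=7 → 3 match(es) in b → 3 row(s).
- a[5] player_id=5 → 5 match(es) in b → 5 row(s).
- a[6] player_id=4 → 4 match(es) in b → 4 row(s).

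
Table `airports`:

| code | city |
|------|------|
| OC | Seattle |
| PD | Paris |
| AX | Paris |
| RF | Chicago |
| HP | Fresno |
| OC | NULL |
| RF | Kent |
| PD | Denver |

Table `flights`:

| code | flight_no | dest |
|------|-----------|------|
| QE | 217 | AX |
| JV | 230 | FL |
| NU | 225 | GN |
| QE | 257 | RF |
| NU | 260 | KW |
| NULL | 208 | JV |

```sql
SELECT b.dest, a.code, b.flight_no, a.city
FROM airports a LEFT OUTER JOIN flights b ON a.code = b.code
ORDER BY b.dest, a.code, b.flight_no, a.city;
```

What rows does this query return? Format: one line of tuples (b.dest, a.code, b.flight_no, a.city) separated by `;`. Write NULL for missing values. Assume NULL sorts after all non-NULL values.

LEFT JOIN keeps every row from `airports`; unmatched rows get NULL for `flights`'s columns.
Matching on a.code = b.code. A NULL in a compared column never satisfies the condition.
- a[0] code=OC → no match; kept with NULLs on the b side.
- a[1] code=PD → no match; kept with NULLs on the b side.
- a[2] code=AX → no match; kept with NULLs on the b side.
- a[3] code=RF → no match; kept with NULLs on the b side.
- a[4] code=HP → no match; kept with NULLs on the b side.
- a[5] code=OC → no match; kept with NULLs on the b side.
- a[6] code=RF → no match; kept with NULLs on the b side.
- a[7] code=PD → no match; kept with NULLs on the b side.
After projecting and ordering:
b.dest | a.code | b.flight_no | a.city
NULL | AX | NULL | Paris
NULL | HP | NULL | Fresno
NULL | OC | NULL | Seattle
NULL | OC | NULL | NULL
NULL | PD | NULL | Denver
NULL | PD | NULL | Paris
NULL | RF | NULL | Chicago
NULL | RF | NULL | Kent

(NULL, AX, NULL, Paris); (NULL, HP, NULL, Fresno); (NULL, OC, NULL, Seattle); (NULL, OC, NULL, NULL); (NULL, PD, NULL, Denver); (NULL, PD, NULL, Paris); (NULL, RF, NULL, Chicago); (NULL, RF, NULL, Kent)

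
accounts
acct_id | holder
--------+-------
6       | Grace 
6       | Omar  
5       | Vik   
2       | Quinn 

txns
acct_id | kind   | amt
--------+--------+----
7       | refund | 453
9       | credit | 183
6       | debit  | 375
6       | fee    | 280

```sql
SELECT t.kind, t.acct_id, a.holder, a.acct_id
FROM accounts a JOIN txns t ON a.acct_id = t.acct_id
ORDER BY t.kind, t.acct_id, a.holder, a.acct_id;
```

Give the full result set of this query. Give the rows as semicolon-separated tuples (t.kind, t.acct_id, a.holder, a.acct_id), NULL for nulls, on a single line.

(debit, 6, Grace, 6); (debit, 6, Omar, 6); (fee, 6, Grace, 6); (fee, 6, Omar, 6)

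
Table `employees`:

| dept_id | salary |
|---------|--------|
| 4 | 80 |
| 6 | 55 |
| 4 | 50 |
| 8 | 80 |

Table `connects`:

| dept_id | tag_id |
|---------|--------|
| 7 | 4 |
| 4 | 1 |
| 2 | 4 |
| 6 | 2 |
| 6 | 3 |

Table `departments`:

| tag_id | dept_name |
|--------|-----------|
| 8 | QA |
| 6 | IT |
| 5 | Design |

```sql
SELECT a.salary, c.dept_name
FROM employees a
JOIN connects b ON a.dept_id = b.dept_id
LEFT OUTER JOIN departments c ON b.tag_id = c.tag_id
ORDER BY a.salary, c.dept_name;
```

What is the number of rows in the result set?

4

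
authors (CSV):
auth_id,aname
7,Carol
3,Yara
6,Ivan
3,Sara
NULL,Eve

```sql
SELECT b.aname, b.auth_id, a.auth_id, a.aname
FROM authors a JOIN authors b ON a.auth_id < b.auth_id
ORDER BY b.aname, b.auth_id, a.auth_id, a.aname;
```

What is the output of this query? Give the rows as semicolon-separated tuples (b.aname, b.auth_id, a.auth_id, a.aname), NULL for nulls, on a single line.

INNER JOIN keeps only pairs where the ON condition holds.
Matching on a.auth_id < b.auth_id. A NULL in a compared column never satisfies the condition.
- auth_id=7: no matching b row, dropped.
- auth_id=3: 2 matching b row(s), so 2 row(s) emitted.
- auth_id=6: 1 matching b row(s), so 1 row(s) emitted.
- auth_id=3: 2 matching b row(s), so 2 row(s) emitted.
- auth_id=NULL: no matching b row, dropped.
After projecting and ordering:
b.aname | b.auth_id | a.auth_id | a.aname
Carol | 7 | 3 | Sara
Carol | 7 | 3 | Yara
Carol | 7 | 6 | Ivan
Ivan | 6 | 3 | Sara
Ivan | 6 | 3 | Yara

(Carol, 7, 3, Sara); (Carol, 7, 3, Yara); (Carol, 7, 6, Ivan); (Ivan, 6, 3, Sara); (Ivan, 6, 3, Yara)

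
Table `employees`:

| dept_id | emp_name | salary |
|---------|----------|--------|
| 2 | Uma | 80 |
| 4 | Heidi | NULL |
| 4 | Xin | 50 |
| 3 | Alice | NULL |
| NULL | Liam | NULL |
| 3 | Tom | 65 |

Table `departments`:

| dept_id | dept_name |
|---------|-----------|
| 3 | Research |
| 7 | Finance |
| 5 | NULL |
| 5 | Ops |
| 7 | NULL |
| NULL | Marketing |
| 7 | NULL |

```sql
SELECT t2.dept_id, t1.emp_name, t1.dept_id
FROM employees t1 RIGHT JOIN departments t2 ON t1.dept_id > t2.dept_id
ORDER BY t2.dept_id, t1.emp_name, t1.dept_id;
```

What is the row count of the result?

8

RIGHT JOIN keeps every row from `departments`; unmatched rows get NULL for `employees`'s columns.
Matching on t1.dept_id > t2.dept_id. A NULL in a compared column never satisfies the condition.
- t1 row (dept_id=2): no match.
- t1 row (dept_id=4): matches 1 t2 row(s) → 1 output row(s).
- t1 row (dept_id=4): matches 1 t2 row(s) → 1 output row(s).
- t1 row (dept_id=3): no match.
- t1 row (dept_id=NULL): no match.
- t1 row (dept_id=3): no match.
- 6 row(s) from t2 found no t1 partner → padded with NULL.
Total: 2 matched + 6 padded = 8 rows.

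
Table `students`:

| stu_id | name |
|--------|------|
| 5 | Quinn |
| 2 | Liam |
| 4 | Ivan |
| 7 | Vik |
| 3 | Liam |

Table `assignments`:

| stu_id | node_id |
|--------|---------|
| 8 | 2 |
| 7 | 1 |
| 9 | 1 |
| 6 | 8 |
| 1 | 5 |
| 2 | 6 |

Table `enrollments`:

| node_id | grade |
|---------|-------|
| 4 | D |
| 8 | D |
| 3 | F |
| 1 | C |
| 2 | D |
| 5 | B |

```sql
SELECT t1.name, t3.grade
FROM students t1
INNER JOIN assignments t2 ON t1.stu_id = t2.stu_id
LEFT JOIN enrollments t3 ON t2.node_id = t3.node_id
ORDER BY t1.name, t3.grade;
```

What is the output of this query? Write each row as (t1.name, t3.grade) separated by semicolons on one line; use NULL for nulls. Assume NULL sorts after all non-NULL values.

(Liam, NULL); (Vik, C)

Step 1 — t1 INNER JOIN t2 on stu_id → 2 row(s).
Then LEFT JOIN `enrollments t3` on node_id: each of those 2 rows is kept; rows whose t2.node_id has no match in t3 get NULL for t3's columns.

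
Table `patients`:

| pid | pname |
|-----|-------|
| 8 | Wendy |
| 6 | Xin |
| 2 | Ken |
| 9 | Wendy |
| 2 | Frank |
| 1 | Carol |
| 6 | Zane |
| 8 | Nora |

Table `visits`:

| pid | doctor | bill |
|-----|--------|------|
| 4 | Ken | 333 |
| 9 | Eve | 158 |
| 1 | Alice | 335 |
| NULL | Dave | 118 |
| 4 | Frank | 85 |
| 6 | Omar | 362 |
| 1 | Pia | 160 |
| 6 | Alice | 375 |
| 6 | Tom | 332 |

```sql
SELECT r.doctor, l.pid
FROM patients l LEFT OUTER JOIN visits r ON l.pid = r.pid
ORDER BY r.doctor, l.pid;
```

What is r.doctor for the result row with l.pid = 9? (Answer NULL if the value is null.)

LEFT JOIN keeps every row from `patients`; unmatched rows get NULL for `visits`'s columns.
Matching on l.pid = r.pid. A NULL in a compared column never satisfies the condition.
Matched pairs: 9; unmatched l rows kept: 4.

Eve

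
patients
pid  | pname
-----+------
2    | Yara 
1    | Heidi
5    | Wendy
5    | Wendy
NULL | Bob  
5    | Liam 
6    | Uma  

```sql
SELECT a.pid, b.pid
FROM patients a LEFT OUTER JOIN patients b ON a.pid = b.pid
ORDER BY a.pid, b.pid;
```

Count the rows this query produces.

LEFT JOIN keeps every row from `patients a`; unmatched rows get NULL for `patients b`'s columns.
Matching on a.pid = b.pid. A NULL in a compared column never satisfies the condition.
Matched pairs: 12; unmatched a rows kept: 1.
Total: 12 matched + 1 padded = 13 rows.

13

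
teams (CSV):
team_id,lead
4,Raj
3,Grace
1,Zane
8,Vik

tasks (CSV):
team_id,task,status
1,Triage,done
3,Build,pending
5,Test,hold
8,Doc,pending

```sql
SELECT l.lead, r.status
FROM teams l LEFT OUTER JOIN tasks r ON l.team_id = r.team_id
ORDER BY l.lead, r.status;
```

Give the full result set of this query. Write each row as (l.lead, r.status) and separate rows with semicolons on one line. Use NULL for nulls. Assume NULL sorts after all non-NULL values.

(Grace, pending); (Raj, NULL); (Vik, pending); (Zane, done)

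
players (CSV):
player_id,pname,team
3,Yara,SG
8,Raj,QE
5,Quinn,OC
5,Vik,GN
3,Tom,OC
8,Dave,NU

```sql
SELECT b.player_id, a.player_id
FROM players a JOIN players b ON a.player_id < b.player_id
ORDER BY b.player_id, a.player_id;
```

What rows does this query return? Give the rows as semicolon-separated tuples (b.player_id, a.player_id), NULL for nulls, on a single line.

INNER JOIN keeps only pairs where the ON condition holds.
Matching on a.player_id < b.player_id.
- a row (player_id=3): matches 4 b row(s) → 4 output row(s).
- a row (player_id=8): no match → dropped.
- a row (player_id=5): matches 2 b row(s) → 2 output row(s).
- a row (player_id=5): matches 2 b row(s) → 2 output row(s).
- a row (player_id=3): matches 4 b row(s) → 4 output row(s).
- a row (player_id=8): no match → dropped.

(5, 3); (5, 3); (5, 3); (5, 3); (8, 3); (8, 3); (8, 3); (8, 3); (8, 5); (8, 5); (8, 5); (8, 5)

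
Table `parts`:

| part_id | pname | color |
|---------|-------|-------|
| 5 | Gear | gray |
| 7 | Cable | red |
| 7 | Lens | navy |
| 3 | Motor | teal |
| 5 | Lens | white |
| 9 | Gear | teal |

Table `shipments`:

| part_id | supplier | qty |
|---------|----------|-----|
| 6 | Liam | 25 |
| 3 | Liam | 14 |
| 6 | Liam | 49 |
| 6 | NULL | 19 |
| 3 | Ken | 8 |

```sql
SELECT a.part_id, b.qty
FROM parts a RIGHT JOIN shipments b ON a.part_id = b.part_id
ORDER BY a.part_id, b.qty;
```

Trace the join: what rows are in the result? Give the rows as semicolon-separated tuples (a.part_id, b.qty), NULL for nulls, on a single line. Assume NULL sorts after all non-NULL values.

RIGHT JOIN keeps every row from `shipments`; unmatched rows get NULL for `parts`'s columns.
Matching on a.part_id = b.part_id.
Matched pairs: 2; unmatched b rows kept: 3.

(3, 8); (3, 14); (NULL, 19); (NULL, 25); (NULL, 49)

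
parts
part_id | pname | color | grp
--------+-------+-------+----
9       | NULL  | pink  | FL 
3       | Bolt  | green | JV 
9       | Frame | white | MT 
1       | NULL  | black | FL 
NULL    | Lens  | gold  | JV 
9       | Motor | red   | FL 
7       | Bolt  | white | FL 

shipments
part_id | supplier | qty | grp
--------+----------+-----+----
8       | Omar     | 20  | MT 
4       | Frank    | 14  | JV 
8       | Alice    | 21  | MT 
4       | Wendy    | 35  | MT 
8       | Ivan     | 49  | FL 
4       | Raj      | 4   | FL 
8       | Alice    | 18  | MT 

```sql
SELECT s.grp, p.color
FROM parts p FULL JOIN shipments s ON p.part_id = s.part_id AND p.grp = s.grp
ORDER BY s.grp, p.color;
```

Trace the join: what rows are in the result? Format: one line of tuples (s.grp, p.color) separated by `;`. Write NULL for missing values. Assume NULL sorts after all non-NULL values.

(FL, NULL); (FL, NULL); (JV, NULL); (MT, NULL); (MT, NULL); (MT, NULL); (MT, NULL); (NULL, black); (NULL, gold); (NULL, green); (NULL, pink); (NULL, red); (NULL, white); (NULL, white)

FULL OUTER JOIN keeps every row from both sides; unmatched rows get NULL for the other side's columns.
Matching on p.part_id = s.part_id AND p.grp = s.grp. A NULL in a compared column never satisfies the condition.
Matched pairs: 0; unmatched p rows kept: 7; unmatched s rows kept: 7.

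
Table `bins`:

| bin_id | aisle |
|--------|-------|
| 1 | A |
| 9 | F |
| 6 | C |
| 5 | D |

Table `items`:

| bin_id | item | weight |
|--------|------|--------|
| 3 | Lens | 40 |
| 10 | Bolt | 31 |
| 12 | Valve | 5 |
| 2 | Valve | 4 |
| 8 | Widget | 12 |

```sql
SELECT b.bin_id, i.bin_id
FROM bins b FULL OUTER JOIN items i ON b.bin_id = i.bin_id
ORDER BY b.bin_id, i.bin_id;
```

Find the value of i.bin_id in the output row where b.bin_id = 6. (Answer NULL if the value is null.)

FULL OUTER JOIN keeps every row from both sides; unmatched rows get NULL for the other side's columns.
Matching on b.bin_id = i.bin_id.
- b row (bin_id=1): no match → kept, i columns NULL.
- b row (bin_id=9): no match → kept, i columns NULL.
- b row (bin_id=6): no match → kept, i columns NULL.
- b row (bin_id=5): no match → kept, i columns NULL.
- plus 5 unmatched i row(s), each kept with NULL b columns.

NULL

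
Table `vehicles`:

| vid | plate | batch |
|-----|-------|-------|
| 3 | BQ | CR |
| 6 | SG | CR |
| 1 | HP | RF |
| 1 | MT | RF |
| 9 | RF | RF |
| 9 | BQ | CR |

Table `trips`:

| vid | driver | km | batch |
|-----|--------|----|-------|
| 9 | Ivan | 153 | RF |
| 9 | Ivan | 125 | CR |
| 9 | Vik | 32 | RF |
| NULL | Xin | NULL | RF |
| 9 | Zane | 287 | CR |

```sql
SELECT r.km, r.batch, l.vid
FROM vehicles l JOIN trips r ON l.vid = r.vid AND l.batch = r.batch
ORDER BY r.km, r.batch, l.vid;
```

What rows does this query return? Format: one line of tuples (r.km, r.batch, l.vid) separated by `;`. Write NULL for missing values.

INNER JOIN keeps only pairs where the ON condition holds.
Matching on l.vid = r.vid AND l.batch = r.batch. A NULL in a compared column never satisfies the condition.
- l (vid=3, batch=CR) has no partner → excluded.
- l (vid=6, batch=CR) has no partner → excluded.
- l (vid=1, batch=RF) has no partner → excluded.
- l (vid=1, batch=RF) has no partner → excluded.
- l (vid=9, batch=RF) pairs with 2 row(s) of r.
- l (vid=9, batch=CR) pairs with 2 row(s) of r.
After projecting and ordering:
r.km | r.batch | l.vid
32 | RF | 9
125 | CR | 9
153 | RF | 9
287 | CR | 9

(32, RF, 9); (125, CR, 9); (153, RF, 9); (287, CR, 9)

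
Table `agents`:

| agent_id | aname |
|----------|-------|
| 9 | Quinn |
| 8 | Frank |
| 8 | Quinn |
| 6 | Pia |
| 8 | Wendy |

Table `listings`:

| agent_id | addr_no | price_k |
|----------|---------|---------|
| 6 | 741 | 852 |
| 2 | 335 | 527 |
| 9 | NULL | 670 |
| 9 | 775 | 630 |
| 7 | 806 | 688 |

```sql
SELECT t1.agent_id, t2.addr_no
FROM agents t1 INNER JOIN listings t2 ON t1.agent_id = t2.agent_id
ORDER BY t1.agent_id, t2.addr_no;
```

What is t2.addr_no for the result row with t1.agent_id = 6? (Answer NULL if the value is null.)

INNER JOIN keeps only pairs where the ON condition holds.
Matching on t1.agent_id = t2.agent_id.
- t1 (agent_id=9) pairs with 2 row(s) of t2.
- t1 (agent_id=8) has no partner → excluded.
- t1 (agent_id=8) has no partner → excluded.
- t1 (agent_id=6) pairs with 1 row(s) of t2.
- t1 (agent_id=8) has no partner → excluded.

741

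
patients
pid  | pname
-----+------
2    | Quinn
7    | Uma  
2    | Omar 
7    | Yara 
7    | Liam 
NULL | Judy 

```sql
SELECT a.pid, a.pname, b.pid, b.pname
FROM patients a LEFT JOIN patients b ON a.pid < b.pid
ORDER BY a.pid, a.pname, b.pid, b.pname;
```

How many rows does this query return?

10

LEFT JOIN keeps every row from `patients a`; unmatched rows get NULL for `patients b`'s columns.
Matching on a.pid < b.pid. A NULL in a compared column never satisfies the condition.
- a (pid=2) pairs with 3 row(s) of b.
- a (pid=7) has no partner → padded with NULL.
- a (pid=2) pairs with 3 row(s) of b.
- a (pid=7) has no partner → padded with NULL.
- a (pid=7) has no partner → padded with NULL.
- a (pid=NULL) has no partner → padded with NULL.
Total: 6 matched + 4 padded = 10 rows.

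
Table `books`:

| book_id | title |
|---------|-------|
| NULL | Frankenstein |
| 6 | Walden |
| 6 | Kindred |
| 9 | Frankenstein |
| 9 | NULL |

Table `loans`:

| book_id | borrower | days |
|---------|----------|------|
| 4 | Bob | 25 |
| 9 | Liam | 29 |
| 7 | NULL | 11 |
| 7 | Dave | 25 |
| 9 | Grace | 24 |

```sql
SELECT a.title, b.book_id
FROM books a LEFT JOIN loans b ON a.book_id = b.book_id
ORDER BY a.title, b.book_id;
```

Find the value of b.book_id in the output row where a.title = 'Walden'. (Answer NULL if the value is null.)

LEFT JOIN keeps every row from `books`; unmatched rows get NULL for `loans`'s columns.
Matching on a.book_id = b.book_id. A NULL in a compared column never satisfies the condition.
Matched pairs: 4; unmatched a rows kept: 3.

NULL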